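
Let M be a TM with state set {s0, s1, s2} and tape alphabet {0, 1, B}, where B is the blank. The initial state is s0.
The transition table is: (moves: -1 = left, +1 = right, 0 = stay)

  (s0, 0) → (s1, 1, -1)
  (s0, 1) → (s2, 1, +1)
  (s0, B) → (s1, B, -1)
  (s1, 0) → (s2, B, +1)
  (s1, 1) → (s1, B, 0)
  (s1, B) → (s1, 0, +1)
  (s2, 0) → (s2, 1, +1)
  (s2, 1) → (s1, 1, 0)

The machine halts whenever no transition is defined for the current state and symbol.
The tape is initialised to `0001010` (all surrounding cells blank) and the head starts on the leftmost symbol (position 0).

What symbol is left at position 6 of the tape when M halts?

s0 | B[0]001010B   read 0 → write 1, move -1, go to s1
s1 | [B]1001010B   read B → write 0, move +1, go to s1
s1 | 0[1]001010B   read 1 → write B, move 0, go to s1
s1 | 0[B]001010B   read B → write 0, move +1, go to s1
s1 | 00[0]01010B   read 0 → write B, move +1, go to s2
s2 | 00B[0]1010B   read 0 → write 1, move +1, go to s2
s2 | 00B1[1]010B   read 1 → write 1, move 0, go to s1
s1 | 00B1[1]010B   read 1 → write B, move 0, go to s1
s1 | 00B1[B]010B   read B → write 0, move +1, go to s1
s1 | 00B10[0]10B   read 0 → write B, move +1, go to s2
s2 | 00B10B[1]0B   read 1 → write 1, move 0, go to s1
s1 | 00B10B[1]0B   read 1 → write B, move 0, go to s1
s1 | 00B10B[B]0B   read B → write 0, move +1, go to s1
s1 | 00B10B0[0]B   read 0 → write B, move +1, go to s2
s2 | 00B10B0B[B]
Cell 6 holds B when M halts.

B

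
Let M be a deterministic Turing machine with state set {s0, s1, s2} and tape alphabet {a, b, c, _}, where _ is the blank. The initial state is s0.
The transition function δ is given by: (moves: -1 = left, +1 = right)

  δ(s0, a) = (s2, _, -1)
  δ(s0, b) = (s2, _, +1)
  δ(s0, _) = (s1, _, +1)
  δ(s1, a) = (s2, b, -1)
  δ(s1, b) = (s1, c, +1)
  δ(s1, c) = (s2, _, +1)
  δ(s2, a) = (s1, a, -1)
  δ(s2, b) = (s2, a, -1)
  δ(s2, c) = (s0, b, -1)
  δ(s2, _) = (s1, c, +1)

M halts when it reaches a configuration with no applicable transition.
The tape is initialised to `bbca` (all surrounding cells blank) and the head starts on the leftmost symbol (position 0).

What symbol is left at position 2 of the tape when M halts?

state=s0 head=0 tape=_[b]bca   (s0,b)→(s2,_,+1)
state=s2 head=1 tape=__[b]ca   (s2,b)→(s2,a,-1)
state=s2 head=0 tape=_[_]aca   (s2,_)→(s1,c,+1)
state=s1 head=1 tape=_c[a]ca   (s1,a)→(s2,b,-1)
state=s2 head=0 tape=_[c]bca   (s2,c)→(s0,b,-1)
state=s0 head=-1 tape=[_]bbca   (s0,_)→(s1,_,+1)
state=s1 head=0 tape=_[b]bca   (s1,b)→(s1,c,+1)
state=s1 head=1 tape=_c[b]ca   (s1,b)→(s1,c,+1)
state=s1 head=2 tape=_cc[c]a   (s1,c)→(s2,_,+1)
state=s2 head=3 tape=_cc_[a]   (s2,a)→(s1,a,-1)
state=s1 head=2 tape=_cc[_]a
Cell 2 holds _ when M halts.

_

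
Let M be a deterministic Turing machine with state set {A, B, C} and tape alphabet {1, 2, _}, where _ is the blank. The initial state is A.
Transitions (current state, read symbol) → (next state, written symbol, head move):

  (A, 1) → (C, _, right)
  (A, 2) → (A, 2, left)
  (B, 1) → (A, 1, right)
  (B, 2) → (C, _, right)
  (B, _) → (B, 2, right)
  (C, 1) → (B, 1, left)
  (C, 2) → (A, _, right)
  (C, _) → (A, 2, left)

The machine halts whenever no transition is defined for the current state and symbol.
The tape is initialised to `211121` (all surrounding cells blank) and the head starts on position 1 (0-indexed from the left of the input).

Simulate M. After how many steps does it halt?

state=A head=1 tape=2[1]1121_   (A,1)→(C,_,right)
state=C head=2 tape=2_[1]121_   (C,1)→(B,1,left)
state=B head=1 tape=2[_]1121_   (B,_)→(B,2,right)
state=B head=2 tape=22[1]121_   (B,1)→(A,1,right)
state=A head=3 tape=221[1]21_   (A,1)→(C,_,right)
state=C head=4 tape=221_[2]1_   (C,2)→(A,_,right)
state=A head=5 tape=221__[1]_   (A,1)→(C,_,right)
state=C head=6 tape=221___[_]   (C,_)→(A,2,left)
state=A head=5 tape=221__[_]2
M halts after 8 transitions.

8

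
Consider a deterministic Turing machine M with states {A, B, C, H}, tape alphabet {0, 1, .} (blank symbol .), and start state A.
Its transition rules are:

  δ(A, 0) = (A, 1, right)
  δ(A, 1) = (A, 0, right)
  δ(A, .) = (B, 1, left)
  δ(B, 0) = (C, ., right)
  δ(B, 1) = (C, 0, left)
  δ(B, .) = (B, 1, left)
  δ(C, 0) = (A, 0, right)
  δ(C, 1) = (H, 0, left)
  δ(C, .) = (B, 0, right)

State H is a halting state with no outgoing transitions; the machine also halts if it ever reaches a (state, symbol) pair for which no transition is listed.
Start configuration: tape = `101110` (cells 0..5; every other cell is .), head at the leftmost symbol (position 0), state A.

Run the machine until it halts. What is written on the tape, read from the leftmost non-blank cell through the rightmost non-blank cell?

010001.0

A | [1]01110..   read 1 → write 0, move right, go to A
A | 0[0]1110..   read 0 → write 1, move right, go to A
A | 01[1]110..   read 1 → write 0, move right, go to A
A | 010[1]10..   read 1 → write 0, move right, go to A
A | 0100[1]0..   read 1 → write 0, move right, go to A
A | 01000[0]..   read 0 → write 1, move right, go to A
A | 010001[.].   read . → write 1, move left, go to B
B | 01000[1]1.   read 1 → write 0, move left, go to C
C | 0100[0]01.   read 0 → write 0, move right, go to A
A | 01000[0]1.   read 0 → write 1, move right, go to A
A | 010001[1].   read 1 → write 0, move right, go to A
A | 0100010[.]   read . → write 1, move left, go to B
B | 010001[0]1   read 0 → write ., move right, go to C
C | 010001.[1]   read 1 → write 0, move left, go to H
H | 010001[.]0
The non-blank tape span at halt is 010001.0.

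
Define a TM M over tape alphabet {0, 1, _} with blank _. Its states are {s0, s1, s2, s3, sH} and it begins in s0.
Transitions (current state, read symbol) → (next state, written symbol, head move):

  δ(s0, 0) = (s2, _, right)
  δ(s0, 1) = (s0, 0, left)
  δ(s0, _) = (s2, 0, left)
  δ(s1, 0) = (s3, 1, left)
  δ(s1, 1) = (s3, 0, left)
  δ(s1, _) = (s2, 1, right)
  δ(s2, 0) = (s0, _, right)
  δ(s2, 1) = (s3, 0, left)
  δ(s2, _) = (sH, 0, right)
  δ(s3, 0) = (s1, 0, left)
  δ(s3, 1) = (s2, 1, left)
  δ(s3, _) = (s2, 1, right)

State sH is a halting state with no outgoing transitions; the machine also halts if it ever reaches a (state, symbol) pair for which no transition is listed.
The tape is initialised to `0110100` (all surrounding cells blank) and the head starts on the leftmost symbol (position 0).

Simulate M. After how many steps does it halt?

state=s0 head=0 tape=_[0]110100_   (s0,0)→(s2,_,right)
state=s2 head=1 tape=__[1]10100_   (s2,1)→(s3,0,left)
state=s3 head=0 tape=_[_]010100_   (s3,_)→(s2,1,right)
state=s2 head=1 tape=_1[0]10100_   (s2,0)→(s0,_,right)
state=s0 head=2 tape=_1_[1]0100_   (s0,1)→(s0,0,left)
state=s0 head=1 tape=_1[_]00100_   (s0,_)→(s2,0,left)
state=s2 head=0 tape=_[1]000100_   (s2,1)→(s3,0,left)
state=s3 head=-1 tape=[_]0000100_   (s3,_)→(s2,1,right)
state=s2 head=0 tape=1[0]000100_   (s2,0)→(s0,_,right)
state=s0 head=1 tape=1_[0]00100_   (s0,0)→(s2,_,right)
state=s2 head=2 tape=1__[0]0100_   (s2,0)→(s0,_,right)
state=s0 head=3 tape=1___[0]100_   (s0,0)→(s2,_,right)
state=s2 head=4 tape=1____[1]00_   (s2,1)→(s3,0,left)
state=s3 head=3 tape=1___[_]000_   (s3,_)→(s2,1,right)
state=s2 head=4 tape=1___1[0]00_   (s2,0)→(s0,_,right)
state=s0 head=5 tape=1___1_[0]0_   (s0,0)→(s2,_,right)
state=s2 head=6 tape=1___1__[0]_   (s2,0)→(s0,_,right)
state=s0 head=7 tape=1___1___[_]   (s0,_)→(s2,0,left)
state=s2 head=6 tape=1___1__[_]0   (s2,_)→(sH,0,right)
state=sH head=7 tape=1___1__0[0]
M halts after 19 transitions.

19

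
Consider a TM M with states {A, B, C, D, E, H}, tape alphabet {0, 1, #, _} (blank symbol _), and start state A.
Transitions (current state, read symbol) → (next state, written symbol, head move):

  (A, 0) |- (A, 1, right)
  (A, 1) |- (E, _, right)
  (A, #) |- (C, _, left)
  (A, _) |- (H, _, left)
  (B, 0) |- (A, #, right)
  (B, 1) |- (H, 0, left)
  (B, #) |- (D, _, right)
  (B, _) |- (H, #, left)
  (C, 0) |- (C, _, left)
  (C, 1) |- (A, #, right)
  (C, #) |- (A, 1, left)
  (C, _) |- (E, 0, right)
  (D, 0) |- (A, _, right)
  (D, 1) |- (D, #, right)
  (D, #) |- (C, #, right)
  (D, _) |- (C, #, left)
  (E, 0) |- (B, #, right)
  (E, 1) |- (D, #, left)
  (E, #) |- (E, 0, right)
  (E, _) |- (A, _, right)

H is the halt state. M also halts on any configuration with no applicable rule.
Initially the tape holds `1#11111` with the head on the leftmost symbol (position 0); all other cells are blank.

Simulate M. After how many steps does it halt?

state=A head=0 tape=[1]#11111__   (A,1)→(E,_,right)
state=E head=1 tape=_[#]11111__   (E,#)→(E,0,right)
state=E head=2 tape=_0[1]1111__   (E,1)→(D,#,left)
state=D head=1 tape=_[0]#1111__   (D,0)→(A,_,right)
state=A head=2 tape=__[#]1111__   (A,#)→(C,_,left)
state=C head=1 tape=_[_]_1111__   (C,_)→(E,0,right)
state=E head=2 tape=_0[_]1111__   (E,_)→(A,_,right)
state=A head=3 tape=_0_[1]111__   (A,1)→(E,_,right)
state=E head=4 tape=_0__[1]11__   (E,1)→(D,#,left)
state=D head=3 tape=_0_[_]#11__   (D,_)→(C,#,left)
state=C head=2 tape=_0[_]##11__   (C,_)→(E,0,right)
state=E head=3 tape=_00[#]#11__   (E,#)→(E,0,right)
state=E head=4 tape=_000[#]11__   (E,#)→(E,0,right)
state=E head=5 tape=_0000[1]1__   (E,1)→(D,#,left)
state=D head=4 tape=_000[0]#1__   (D,0)→(A,_,right)
state=A head=5 tape=_000_[#]1__   (A,#)→(C,_,left)
state=C head=4 tape=_000[_]_1__   (C,_)→(E,0,right)
state=E head=5 tape=_0000[_]1__   (E,_)→(A,_,right)
state=A head=6 tape=_0000_[1]__   (A,1)→(E,_,right)
state=E head=7 tape=_0000__[_]_   (E,_)→(A,_,right)
state=A head=8 tape=_0000___[_]   (A,_)→(H,_,left)
state=H head=7 tape=_0000__[_]_
M halts after 21 transitions.

21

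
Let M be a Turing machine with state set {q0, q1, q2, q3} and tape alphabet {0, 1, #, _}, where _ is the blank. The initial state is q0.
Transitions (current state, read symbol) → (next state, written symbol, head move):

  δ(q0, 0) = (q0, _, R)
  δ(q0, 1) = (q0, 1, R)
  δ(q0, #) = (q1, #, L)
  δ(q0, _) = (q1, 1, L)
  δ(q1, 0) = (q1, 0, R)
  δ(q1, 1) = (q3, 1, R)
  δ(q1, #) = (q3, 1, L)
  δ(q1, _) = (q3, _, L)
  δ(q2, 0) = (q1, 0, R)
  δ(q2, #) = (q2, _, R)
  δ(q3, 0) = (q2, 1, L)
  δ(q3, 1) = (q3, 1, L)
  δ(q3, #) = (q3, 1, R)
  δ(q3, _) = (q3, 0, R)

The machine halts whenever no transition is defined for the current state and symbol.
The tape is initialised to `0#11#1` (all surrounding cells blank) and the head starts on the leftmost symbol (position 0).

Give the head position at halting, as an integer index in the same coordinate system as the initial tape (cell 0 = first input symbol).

-2

q0 | __[0]#11#1   read 0 → write _, move R, go to q0
q0 | ___[#]11#1   read # → write #, move L, go to q1
q1 | __[_]#11#1   read _ → write _, move L, go to q3
q3 | _[_]_#11#1   read _ → write 0, move R, go to q3
q3 | _0[_]#11#1   read _ → write 0, move R, go to q3
q3 | _00[#]11#1   read # → write 1, move R, go to q3
q3 | _001[1]1#1   read 1 → write 1, move L, go to q3
q3 | _00[1]11#1   read 1 → write 1, move L, go to q3
q3 | _0[0]111#1   read 0 → write 1, move L, go to q2
q2 | _[0]1111#1   read 0 → write 0, move R, go to q1
q1 | _0[1]111#1   read 1 → write 1, move R, go to q3
q3 | _01[1]11#1   read 1 → write 1, move L, go to q3
q3 | _0[1]111#1   read 1 → write 1, move L, go to q3
q3 | _[0]1111#1   read 0 → write 1, move L, go to q2
q2 | [_]11111#1
At halt the head is at cell -2.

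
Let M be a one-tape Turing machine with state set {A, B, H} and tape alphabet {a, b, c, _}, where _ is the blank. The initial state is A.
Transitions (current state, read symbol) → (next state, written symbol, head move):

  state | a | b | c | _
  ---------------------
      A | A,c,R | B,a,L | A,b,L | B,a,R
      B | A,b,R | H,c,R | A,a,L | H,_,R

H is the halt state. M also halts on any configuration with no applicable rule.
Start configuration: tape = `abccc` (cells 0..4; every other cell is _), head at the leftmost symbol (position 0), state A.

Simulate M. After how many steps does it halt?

15

A | __[a]bccc   read a → write c, move R, go to A
A | __c[b]ccc   read b → write a, move L, go to B
B | __[c]accc   read c → write a, move L, go to A
A | _[_]aaccc   read _ → write a, move R, go to B
B | _a[a]accc   read a → write b, move R, go to A
A | _ab[a]ccc   read a → write c, move R, go to A
A | _abc[c]cc   read c → write b, move L, go to A
A | _ab[c]bcc   read c → write b, move L, go to A
A | _a[b]bbcc   read b → write a, move L, go to B
B | _[a]abbcc   read a → write b, move R, go to A
A | _b[a]bbcc   read a → write c, move R, go to A
A | _bc[b]bcc   read b → write a, move L, go to B
B | _b[c]abcc   read c → write a, move L, go to A
A | _[b]aabcc   read b → write a, move L, go to B
B | [_]aaabcc   read _ → write _, move R, go to H
H | _[a]aabcc
M halts after 15 transitions.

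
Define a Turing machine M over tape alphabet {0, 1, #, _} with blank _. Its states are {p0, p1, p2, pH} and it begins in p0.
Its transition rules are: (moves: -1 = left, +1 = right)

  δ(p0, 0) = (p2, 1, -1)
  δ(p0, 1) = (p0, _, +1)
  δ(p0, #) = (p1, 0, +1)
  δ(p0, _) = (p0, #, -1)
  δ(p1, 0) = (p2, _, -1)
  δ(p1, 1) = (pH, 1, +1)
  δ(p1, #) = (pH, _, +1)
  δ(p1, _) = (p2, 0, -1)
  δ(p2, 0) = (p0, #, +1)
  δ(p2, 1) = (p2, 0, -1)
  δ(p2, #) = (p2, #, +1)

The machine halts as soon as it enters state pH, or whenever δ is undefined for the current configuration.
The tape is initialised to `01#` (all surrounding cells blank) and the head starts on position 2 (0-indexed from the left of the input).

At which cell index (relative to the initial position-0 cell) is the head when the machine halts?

5

p0 | 01[#]___   read # → write 0, move +1, go to p1
p1 | 010[_]__   read _ → write 0, move -1, go to p2
p2 | 01[0]0__   read 0 → write #, move +1, go to p0
p0 | 01#[0]__   read 0 → write 1, move -1, go to p2
p2 | 01[#]1__   read # → write #, move +1, go to p2
p2 | 01#[1]__   read 1 → write 0, move -1, go to p2
p2 | 01[#]0__   read # → write #, move +1, go to p2
p2 | 01#[0]__   read 0 → write #, move +1, go to p0
p0 | 01##[_]_   read _ → write #, move -1, go to p0
p0 | 01#[#]#_   read # → write 0, move +1, go to p1
p1 | 01#0[#]_   read # → write _, move +1, go to pH
pH | 01#0_[_]
At halt the head is at cell 5.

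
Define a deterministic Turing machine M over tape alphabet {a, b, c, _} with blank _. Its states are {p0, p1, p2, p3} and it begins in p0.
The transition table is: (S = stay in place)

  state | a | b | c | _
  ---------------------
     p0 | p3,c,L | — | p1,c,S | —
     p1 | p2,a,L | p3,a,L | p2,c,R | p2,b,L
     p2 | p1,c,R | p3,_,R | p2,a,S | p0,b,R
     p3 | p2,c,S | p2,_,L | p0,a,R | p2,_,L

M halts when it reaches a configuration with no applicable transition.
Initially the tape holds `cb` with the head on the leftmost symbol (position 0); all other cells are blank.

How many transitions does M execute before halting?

state=p0 head=0 tape=[c]b_   (p0,c)→(p1,c,S)
state=p1 head=0 tape=[c]b_   (p1,c)→(p2,c,R)
state=p2 head=1 tape=c[b]_   (p2,b)→(p3,_,R)
state=p3 head=2 tape=c_[_]   (p3,_)→(p2,_,L)
state=p2 head=1 tape=c[_]_   (p2,_)→(p0,b,R)
state=p0 head=2 tape=cb[_]
M halts after 5 transitions.

5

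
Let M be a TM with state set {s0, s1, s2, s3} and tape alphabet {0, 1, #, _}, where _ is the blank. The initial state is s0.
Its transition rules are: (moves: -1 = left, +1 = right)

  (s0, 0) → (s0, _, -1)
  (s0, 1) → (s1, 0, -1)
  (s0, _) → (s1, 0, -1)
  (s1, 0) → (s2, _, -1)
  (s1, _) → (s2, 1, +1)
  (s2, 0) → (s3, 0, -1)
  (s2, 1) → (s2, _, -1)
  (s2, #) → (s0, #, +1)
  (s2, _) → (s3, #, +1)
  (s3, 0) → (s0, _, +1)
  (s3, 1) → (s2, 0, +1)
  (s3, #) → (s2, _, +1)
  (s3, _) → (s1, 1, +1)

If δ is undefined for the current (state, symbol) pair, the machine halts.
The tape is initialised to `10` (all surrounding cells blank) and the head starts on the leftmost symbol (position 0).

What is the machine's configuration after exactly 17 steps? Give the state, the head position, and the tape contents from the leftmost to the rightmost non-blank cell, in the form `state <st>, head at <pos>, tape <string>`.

state s3, head at -3, tape 10__0

s0 | ___[1]0   read 1 → write 0, move -1, go to s1
s1 | __[_]00   read _ → write 1, move +1, go to s2
s2 | __1[0]0   read 0 → write 0, move -1, go to s3
s3 | __[1]00   read 1 → write 0, move +1, go to s2
s2 | __0[0]0   read 0 → write 0, move -1, go to s3
s3 | __[0]00   read 0 → write _, move +1, go to s0
s0 | ___[0]0   read 0 → write _, move -1, go to s0
s0 | __[_]_0   read _ → write 0, move -1, go to s1
s1 | _[_]0_0   read _ → write 1, move +1, go to s2
s2 | _1[0]_0   read 0 → write 0, move -1, go to s3
s3 | _[1]0_0   read 1 → write 0, move +1, go to s2
s2 | _0[0]_0   read 0 → write 0, move -1, go to s3
s3 | _[0]0_0   read 0 → write _, move +1, go to s0
s0 | __[0]_0   read 0 → write _, move -1, go to s0
s0 | _[_]__0   read _ → write 0, move -1, go to s1
s1 | [_]0__0   read _ → write 1, move +1, go to s2
s2 | 1[0]__0   read 0 → write 0, move -1, go to s3
s3 | [1]0__0
After 17 steps: state s3, head at -3, tape 10__0.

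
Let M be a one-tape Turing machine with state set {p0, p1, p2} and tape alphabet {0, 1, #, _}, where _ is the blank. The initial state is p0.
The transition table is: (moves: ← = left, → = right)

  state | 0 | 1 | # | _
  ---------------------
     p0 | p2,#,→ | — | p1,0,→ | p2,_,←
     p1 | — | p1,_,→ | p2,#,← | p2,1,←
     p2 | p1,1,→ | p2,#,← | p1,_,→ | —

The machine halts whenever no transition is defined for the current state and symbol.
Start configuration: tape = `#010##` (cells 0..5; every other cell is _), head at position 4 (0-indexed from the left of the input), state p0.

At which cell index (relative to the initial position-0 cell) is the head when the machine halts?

0

state=p0 head=4 tape=#010[#]#   (p0,#)→(p1,0,→)
state=p1 head=5 tape=#0100[#]   (p1,#)→(p2,#,←)
state=p2 head=4 tape=#010[0]#   (p2,0)→(p1,1,→)
state=p1 head=5 tape=#0101[#]   (p1,#)→(p2,#,←)
state=p2 head=4 tape=#010[1]#   (p2,1)→(p2,#,←)
state=p2 head=3 tape=#01[0]##   (p2,0)→(p1,1,→)
state=p1 head=4 tape=#011[#]#   (p1,#)→(p2,#,←)
state=p2 head=3 tape=#01[1]##   (p2,1)→(p2,#,←)
state=p2 head=2 tape=#0[1]###   (p2,1)→(p2,#,←)
state=p2 head=1 tape=#[0]####   (p2,0)→(p1,1,→)
state=p1 head=2 tape=#1[#]###   (p1,#)→(p2,#,←)
state=p2 head=1 tape=#[1]####   (p2,1)→(p2,#,←)
state=p2 head=0 tape=[#]#####   (p2,#)→(p1,_,→)
state=p1 head=1 tape=_[#]####   (p1,#)→(p2,#,←)
state=p2 head=0 tape=[_]#####
At halt the head is at cell 0.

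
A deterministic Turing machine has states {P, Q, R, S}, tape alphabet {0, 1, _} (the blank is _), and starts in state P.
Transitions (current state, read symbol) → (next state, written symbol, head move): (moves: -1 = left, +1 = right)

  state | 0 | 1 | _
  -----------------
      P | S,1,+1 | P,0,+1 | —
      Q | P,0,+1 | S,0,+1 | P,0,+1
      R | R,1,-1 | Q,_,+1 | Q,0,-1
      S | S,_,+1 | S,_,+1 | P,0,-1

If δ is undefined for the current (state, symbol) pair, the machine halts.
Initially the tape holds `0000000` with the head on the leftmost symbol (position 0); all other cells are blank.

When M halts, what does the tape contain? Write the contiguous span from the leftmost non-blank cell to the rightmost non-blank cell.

1______0

state=P head=0 tape=[0]000000_   (P,0)→(S,1,+1)
state=S head=1 tape=1[0]00000_   (S,0)→(S,_,+1)
state=S head=2 tape=1_[0]0000_   (S,0)→(S,_,+1)
state=S head=3 tape=1__[0]000_   (S,0)→(S,_,+1)
state=S head=4 tape=1___[0]00_   (S,0)→(S,_,+1)
state=S head=5 tape=1____[0]0_   (S,0)→(S,_,+1)
state=S head=6 tape=1_____[0]_   (S,0)→(S,_,+1)
state=S head=7 tape=1______[_]   (S,_)→(P,0,-1)
state=P head=6 tape=1_____[_]0
The non-blank tape span at halt is 1______0.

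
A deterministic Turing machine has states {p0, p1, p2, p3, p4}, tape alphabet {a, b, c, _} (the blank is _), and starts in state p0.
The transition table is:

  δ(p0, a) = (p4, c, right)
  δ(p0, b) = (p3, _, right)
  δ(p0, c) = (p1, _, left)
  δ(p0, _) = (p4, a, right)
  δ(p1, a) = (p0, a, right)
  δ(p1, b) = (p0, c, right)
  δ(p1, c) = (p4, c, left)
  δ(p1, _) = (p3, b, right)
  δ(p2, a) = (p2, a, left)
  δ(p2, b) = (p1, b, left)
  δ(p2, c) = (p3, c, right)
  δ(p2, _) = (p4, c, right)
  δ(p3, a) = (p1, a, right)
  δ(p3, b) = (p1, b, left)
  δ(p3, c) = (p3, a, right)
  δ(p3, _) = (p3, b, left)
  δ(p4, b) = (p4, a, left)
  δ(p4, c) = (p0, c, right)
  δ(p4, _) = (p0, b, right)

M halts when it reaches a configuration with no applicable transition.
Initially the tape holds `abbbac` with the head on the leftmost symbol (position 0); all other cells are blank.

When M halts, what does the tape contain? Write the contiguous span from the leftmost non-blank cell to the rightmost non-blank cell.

state=p0 head=0 tape=[a]bbbac   (p0,a)→(p4,c,right)
state=p4 head=1 tape=c[b]bbac   (p4,b)→(p4,a,left)
state=p4 head=0 tape=[c]abbac   (p4,c)→(p0,c,right)
state=p0 head=1 tape=c[a]bbac   (p0,a)→(p4,c,right)
state=p4 head=2 tape=cc[b]bac   (p4,b)→(p4,a,left)
state=p4 head=1 tape=c[c]abac   (p4,c)→(p0,c,right)
state=p0 head=2 tape=cc[a]bac   (p0,a)→(p4,c,right)
state=p4 head=3 tape=ccc[b]ac   (p4,b)→(p4,a,left)
state=p4 head=2 tape=cc[c]aac   (p4,c)→(p0,c,right)
state=p0 head=3 tape=ccc[a]ac   (p0,a)→(p4,c,right)
state=p4 head=4 tape=cccc[a]c
The non-blank tape span at halt is ccccac.

ccccac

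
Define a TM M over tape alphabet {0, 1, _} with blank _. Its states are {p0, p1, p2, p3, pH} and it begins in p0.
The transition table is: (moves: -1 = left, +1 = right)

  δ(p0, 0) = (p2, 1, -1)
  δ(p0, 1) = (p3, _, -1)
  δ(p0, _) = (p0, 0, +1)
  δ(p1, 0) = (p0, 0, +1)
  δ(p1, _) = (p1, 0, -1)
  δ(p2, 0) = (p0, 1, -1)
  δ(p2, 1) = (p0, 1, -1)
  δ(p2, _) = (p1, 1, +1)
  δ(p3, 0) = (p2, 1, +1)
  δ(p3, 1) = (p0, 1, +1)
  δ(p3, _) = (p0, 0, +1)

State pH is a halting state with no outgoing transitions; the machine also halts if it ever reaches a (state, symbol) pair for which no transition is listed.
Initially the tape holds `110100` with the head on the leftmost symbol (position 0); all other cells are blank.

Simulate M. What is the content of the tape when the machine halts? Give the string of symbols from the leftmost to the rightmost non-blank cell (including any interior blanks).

0111111

p0 | _[1]10100   read 1 → write _, move -1, go to p3
p3 | [_]_10100   read _ → write 0, move +1, go to p0
p0 | 0[_]10100   read _ → write 0, move +1, go to p0
p0 | 00[1]0100   read 1 → write _, move -1, go to p3
p3 | 0[0]_0100   read 0 → write 1, move +1, go to p2
p2 | 01[_]0100   read _ → write 1, move +1, go to p1
p1 | 011[0]100   read 0 → write 0, move +1, go to p0
p0 | 0110[1]00   read 1 → write _, move -1, go to p3
p3 | 011[0]_00   read 0 → write 1, move +1, go to p2
p2 | 0111[_]00   read _ → write 1, move +1, go to p1
p1 | 01111[0]0   read 0 → write 0, move +1, go to p0
p0 | 011110[0]   read 0 → write 1, move -1, go to p2
p2 | 01111[0]1   read 0 → write 1, move -1, go to p0
p0 | 0111[1]11   read 1 → write _, move -1, go to p3
p3 | 011[1]_11   read 1 → write 1, move +1, go to p0
p0 | 0111[_]11   read _ → write 0, move +1, go to p0
p0 | 01110[1]1   read 1 → write _, move -1, go to p3
p3 | 0111[0]_1   read 0 → write 1, move +1, go to p2
p2 | 01111[_]1   read _ → write 1, move +1, go to p1
p1 | 011111[1]
The non-blank tape span at halt is 0111111.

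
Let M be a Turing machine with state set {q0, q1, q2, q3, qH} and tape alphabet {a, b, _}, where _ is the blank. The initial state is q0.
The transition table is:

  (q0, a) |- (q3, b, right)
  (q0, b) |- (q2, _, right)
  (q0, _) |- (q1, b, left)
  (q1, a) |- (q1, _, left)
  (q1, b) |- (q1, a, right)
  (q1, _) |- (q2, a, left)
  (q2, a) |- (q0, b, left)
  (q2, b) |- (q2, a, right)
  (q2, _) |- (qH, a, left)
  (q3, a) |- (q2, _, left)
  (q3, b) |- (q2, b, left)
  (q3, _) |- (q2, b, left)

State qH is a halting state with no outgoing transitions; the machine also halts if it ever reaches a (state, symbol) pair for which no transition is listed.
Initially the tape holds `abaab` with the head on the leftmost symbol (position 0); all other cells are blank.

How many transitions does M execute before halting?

16

state=q0 head=0 tape=[a]baab_   (q0,a)→(q3,b,right)
state=q3 head=1 tape=b[b]aab_   (q3,b)→(q2,b,left)
state=q2 head=0 tape=[b]baab_   (q2,b)→(q2,a,right)
state=q2 head=1 tape=a[b]aab_   (q2,b)→(q2,a,right)
state=q2 head=2 tape=aa[a]ab_   (q2,a)→(q0,b,left)
state=q0 head=1 tape=a[a]bab_   (q0,a)→(q3,b,right)
state=q3 head=2 tape=ab[b]ab_   (q3,b)→(q2,b,left)
state=q2 head=1 tape=a[b]bab_   (q2,b)→(q2,a,right)
state=q2 head=2 tape=aa[b]ab_   (q2,b)→(q2,a,right)
state=q2 head=3 tape=aaa[a]b_   (q2,a)→(q0,b,left)
state=q0 head=2 tape=aa[a]bb_   (q0,a)→(q3,b,right)
state=q3 head=3 tape=aab[b]b_   (q3,b)→(q2,b,left)
state=q2 head=2 tape=aa[b]bb_   (q2,b)→(q2,a,right)
state=q2 head=3 tape=aaa[b]b_   (q2,b)→(q2,a,right)
state=q2 head=4 tape=aaaa[b]_   (q2,b)→(q2,a,right)
state=q2 head=5 tape=aaaaa[_]   (q2,_)→(qH,a,left)
state=qH head=4 tape=aaaa[a]a
M halts after 16 transitions.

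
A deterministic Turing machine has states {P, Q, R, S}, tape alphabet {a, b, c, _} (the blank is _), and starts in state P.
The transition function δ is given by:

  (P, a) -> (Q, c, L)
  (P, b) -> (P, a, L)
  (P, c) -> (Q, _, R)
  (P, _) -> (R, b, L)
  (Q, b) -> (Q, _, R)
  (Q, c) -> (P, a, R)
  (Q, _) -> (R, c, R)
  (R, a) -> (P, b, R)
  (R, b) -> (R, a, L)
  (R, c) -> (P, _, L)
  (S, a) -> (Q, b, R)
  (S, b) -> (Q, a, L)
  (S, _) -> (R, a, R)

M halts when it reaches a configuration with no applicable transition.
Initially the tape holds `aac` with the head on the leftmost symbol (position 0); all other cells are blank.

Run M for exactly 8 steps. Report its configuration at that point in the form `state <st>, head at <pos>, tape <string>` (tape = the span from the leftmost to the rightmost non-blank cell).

state=P head=0 tape=_[a]ac__   (P,a)→(Q,c,L)
state=Q head=-1 tape=[_]cac__   (Q,_)→(R,c,R)
state=R head=0 tape=c[c]ac__   (R,c)→(P,_,L)
state=P head=-1 tape=[c]_ac__   (P,c)→(Q,_,R)
state=Q head=0 tape=_[_]ac__   (Q,_)→(R,c,R)
state=R head=1 tape=_c[a]c__   (R,a)→(P,b,R)
state=P head=2 tape=_cb[c]__   (P,c)→(Q,_,R)
state=Q head=3 tape=_cb_[_]_   (Q,_)→(R,c,R)
state=R head=4 tape=_cb_c[_]
After 8 steps: state R, head at 4, tape cb_c.

state R, head at 4, tape cb_c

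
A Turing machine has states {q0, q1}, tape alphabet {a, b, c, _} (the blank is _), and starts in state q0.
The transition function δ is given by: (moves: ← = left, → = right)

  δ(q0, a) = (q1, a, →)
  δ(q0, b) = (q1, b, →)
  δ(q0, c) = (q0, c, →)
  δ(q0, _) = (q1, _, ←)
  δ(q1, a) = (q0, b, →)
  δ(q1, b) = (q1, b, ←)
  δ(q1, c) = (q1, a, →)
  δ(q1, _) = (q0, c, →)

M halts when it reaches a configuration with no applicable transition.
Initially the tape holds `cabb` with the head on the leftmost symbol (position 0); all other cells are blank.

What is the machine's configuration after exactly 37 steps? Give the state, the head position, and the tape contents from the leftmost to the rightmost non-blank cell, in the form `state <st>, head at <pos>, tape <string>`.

state q1, head at -3, tape bbbbbb

q0 | ___[c]abb   read c → write c, move →, go to q0
q0 | ___c[a]bb   read a → write a, move →, go to q1
q1 | ___ca[b]b   read b → write b, move ←, go to q1
q1 | ___c[a]bb   read a → write b, move →, go to q0
q0 | ___cb[b]b   read b → write b, move →, go to q1
q1 | ___cbb[b]   read b → write b, move ←, go to q1
q1 | ___cb[b]b   read b → write b, move ←, go to q1
q1 | ___c[b]bb   read b → write b, move ←, go to q1
q1 | ___[c]bbb   read c → write a, move →, go to q1
q1 | ___a[b]bb   read b → write b, move ←, go to q1
q1 | ___[a]bbb   read a → write b, move →, go to q0
q0 | ___b[b]bb   read b → write b, move →, go to q1
q1 | ___bb[b]b   read b → write b, move ←, go to q1
q1 | ___b[b]bb   read b → write b, move ←, go to q1
q1 | ___[b]bbb   read b → write b, move ←, go to q1
q1 | __[_]bbbb   read _ → write c, move →, go to q0
q0 | __c[b]bbb   read b → write b, move →, go to q1
q1 | __cb[b]bb   read b → write b, move ←, go to q1
q1 | __c[b]bbb   read b → write b, move ←, go to q1
q1 | __[c]bbbb   read c → write a, move →, go to q1
q1 | __a[b]bbb   read b → write b, move ←, go to q1
q1 | __[a]bbbb   read a → write b, move →, go to q0
q0 | __b[b]bbb   read b → write b, move →, go to q1
q1 | __bb[b]bb   read b → write b, move ←, go to q1
q1 | __b[b]bbb   read b → write b, move ←, go to q1
q1 | __[b]bbbb   read b → write b, move ←, go to q1
q1 | _[_]bbbbb   read _ → write c, move →, go to q0
q0 | _c[b]bbbb   read b → write b, move →, go to q1
q1 | _cb[b]bbb   read b → write b, move ←, go to q1
q1 | _c[b]bbbb   read b → write b, move ←, go to q1
q1 | _[c]bbbbb   read c → write a, move →, go to q1
q1 | _a[b]bbbb   read b → write b, move ←, go to q1
q1 | _[a]bbbbb   read a → write b, move →, go to q0
q0 | _b[b]bbbb   read b → write b, move →, go to q1
q1 | _bb[b]bbb   read b → write b, move ←, go to q1
q1 | _b[b]bbbb   read b → write b, move ←, go to q1
q1 | _[b]bbbbb   read b → write b, move ←, go to q1
q1 | [_]bbbbbb
After 37 steps: state q1, head at -3, tape bbbbbb.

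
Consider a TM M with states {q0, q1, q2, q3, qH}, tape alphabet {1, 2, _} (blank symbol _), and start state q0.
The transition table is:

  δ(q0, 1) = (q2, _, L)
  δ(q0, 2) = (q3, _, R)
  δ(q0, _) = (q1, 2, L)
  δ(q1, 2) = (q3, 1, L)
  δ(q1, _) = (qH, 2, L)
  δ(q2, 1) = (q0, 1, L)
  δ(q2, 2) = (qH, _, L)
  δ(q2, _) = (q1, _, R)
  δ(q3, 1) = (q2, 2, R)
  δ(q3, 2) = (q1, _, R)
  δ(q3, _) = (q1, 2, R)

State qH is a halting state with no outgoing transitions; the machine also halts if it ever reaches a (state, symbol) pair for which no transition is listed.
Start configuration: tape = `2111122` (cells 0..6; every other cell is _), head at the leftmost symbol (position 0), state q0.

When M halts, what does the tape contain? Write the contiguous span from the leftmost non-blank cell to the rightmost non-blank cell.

2_2

state=q0 head=0 tape=[2]111122   (q0,2)→(q3,_,R)
state=q3 head=1 tape=_[1]11122   (q3,1)→(q2,2,R)
state=q2 head=2 tape=_2[1]1122   (q2,1)→(q0,1,L)
state=q0 head=1 tape=_[2]11122   (q0,2)→(q3,_,R)
state=q3 head=2 tape=__[1]1122   (q3,1)→(q2,2,R)
state=q2 head=3 tape=__2[1]122   (q2,1)→(q0,1,L)
state=q0 head=2 tape=__[2]1122   (q0,2)→(q3,_,R)
state=q3 head=3 tape=___[1]122   (q3,1)→(q2,2,R)
state=q2 head=4 tape=___2[1]22   (q2,1)→(q0,1,L)
state=q0 head=3 tape=___[2]122   (q0,2)→(q3,_,R)
state=q3 head=4 tape=____[1]22   (q3,1)→(q2,2,R)
state=q2 head=5 tape=____2[2]2   (q2,2)→(qH,_,L)
state=qH head=4 tape=____[2]_2
The non-blank tape span at halt is 2_2.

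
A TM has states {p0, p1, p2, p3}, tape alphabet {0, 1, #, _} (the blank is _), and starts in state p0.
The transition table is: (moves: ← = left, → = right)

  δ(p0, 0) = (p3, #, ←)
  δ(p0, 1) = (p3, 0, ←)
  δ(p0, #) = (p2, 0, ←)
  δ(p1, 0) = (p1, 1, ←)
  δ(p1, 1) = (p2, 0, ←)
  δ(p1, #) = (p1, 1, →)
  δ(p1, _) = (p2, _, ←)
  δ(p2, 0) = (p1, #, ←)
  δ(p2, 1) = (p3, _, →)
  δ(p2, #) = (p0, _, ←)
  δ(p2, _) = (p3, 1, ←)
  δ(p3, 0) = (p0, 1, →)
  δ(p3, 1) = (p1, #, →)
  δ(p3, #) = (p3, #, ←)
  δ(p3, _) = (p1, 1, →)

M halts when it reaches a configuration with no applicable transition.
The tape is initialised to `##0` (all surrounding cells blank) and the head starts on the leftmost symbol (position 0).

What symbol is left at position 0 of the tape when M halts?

_

p0 | __[#]#0_   read # → write 0, move ←, go to p2
p2 | _[_]0#0_   read _ → write 1, move ←, go to p3
p3 | [_]10#0_   read _ → write 1, move →, go to p1
p1 | 1[1]0#0_   read 1 → write 0, move ←, go to p2
p2 | [1]00#0_   read 1 → write _, move →, go to p3
p3 | _[0]0#0_   read 0 → write 1, move →, go to p0
p0 | _1[0]#0_   read 0 → write #, move ←, go to p3
p3 | _[1]##0_   read 1 → write #, move →, go to p1
p1 | _#[#]#0_   read # → write 1, move →, go to p1
p1 | _#1[#]0_   read # → write 1, move →, go to p1
p1 | _#11[0]_   read 0 → write 1, move ←, go to p1
p1 | _#1[1]1_   read 1 → write 0, move ←, go to p2
p2 | _#[1]01_   read 1 → write _, move →, go to p3
p3 | _#_[0]1_   read 0 → write 1, move →, go to p0
p0 | _#_1[1]_   read 1 → write 0, move ←, go to p3
p3 | _#_[1]0_   read 1 → write #, move →, go to p1
p1 | _#_#[0]_   read 0 → write 1, move ←, go to p1
p1 | _#_[#]1_   read # → write 1, move →, go to p1
p1 | _#_1[1]_   read 1 → write 0, move ←, go to p2
p2 | _#_[1]0_   read 1 → write _, move →, go to p3
p3 | _#__[0]_   read 0 → write 1, move →, go to p0
p0 | _#__1[_]
Cell 0 holds _ when M halts.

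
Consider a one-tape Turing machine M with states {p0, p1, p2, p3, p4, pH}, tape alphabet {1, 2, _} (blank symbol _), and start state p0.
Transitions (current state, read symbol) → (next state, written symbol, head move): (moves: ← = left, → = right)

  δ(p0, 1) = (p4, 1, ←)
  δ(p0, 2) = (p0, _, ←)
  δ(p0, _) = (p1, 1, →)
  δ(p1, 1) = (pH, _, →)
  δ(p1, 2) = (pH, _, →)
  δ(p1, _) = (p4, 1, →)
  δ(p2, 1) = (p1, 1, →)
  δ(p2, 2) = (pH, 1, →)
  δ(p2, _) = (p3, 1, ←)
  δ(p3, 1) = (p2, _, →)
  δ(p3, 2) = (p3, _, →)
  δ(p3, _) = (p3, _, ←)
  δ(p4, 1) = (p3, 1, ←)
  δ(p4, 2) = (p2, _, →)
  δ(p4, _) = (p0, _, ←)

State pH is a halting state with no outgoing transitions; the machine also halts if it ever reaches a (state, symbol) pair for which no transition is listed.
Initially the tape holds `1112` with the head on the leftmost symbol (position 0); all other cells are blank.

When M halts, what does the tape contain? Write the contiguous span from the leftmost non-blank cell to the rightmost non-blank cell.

1_1_12

p0 | __[1]112   read 1 → write 1, move ←, go to p4
p4 | _[_]1112   read _ → write _, move ←, go to p0
p0 | [_]_1112   read _ → write 1, move →, go to p1
p1 | 1[_]1112   read _ → write 1, move →, go to p4
p4 | 11[1]112   read 1 → write 1, move ←, go to p3
p3 | 1[1]1112   read 1 → write _, move →, go to p2
p2 | 1_[1]112   read 1 → write 1, move →, go to p1
p1 | 1_1[1]12   read 1 → write _, move →, go to pH
pH | 1_1_[1]2
The non-blank tape span at halt is 1_1_12.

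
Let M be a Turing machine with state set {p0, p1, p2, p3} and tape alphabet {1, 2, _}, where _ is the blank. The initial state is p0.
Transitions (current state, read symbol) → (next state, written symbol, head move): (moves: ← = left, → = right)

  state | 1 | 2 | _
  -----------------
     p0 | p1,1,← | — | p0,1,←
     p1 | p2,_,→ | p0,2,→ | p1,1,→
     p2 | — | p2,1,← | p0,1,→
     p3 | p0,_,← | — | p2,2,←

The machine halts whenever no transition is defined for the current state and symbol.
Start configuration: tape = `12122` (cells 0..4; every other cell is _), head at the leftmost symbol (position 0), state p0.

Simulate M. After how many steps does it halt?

p0 | _[1]2122   read 1 → write 1, move ←, go to p1
p1 | [_]12122   read _ → write 1, move →, go to p1
p1 | 1[1]2122   read 1 → write _, move →, go to p2
p2 | 1_[2]122   read 2 → write 1, move ←, go to p2
p2 | 1[_]1122   read _ → write 1, move →, go to p0
p0 | 11[1]122   read 1 → write 1, move ←, go to p1
p1 | 1[1]1122   read 1 → write _, move →, go to p2
p2 | 1_[1]122
M halts after 7 transitions.

7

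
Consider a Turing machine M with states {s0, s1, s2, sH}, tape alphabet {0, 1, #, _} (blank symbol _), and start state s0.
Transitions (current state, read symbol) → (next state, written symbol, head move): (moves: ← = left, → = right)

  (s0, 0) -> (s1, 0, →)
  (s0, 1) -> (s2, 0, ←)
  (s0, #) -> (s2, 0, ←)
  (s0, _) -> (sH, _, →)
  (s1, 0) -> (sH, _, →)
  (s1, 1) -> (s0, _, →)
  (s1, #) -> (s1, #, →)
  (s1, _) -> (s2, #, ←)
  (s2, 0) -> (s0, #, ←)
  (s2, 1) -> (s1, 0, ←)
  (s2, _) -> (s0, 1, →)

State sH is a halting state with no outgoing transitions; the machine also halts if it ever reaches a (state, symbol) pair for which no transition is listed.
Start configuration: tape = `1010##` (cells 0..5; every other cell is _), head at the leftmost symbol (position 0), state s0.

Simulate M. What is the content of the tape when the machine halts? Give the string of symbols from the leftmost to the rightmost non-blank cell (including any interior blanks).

state=s0 head=0 tape=_[1]010##   (s0,1)→(s2,0,←)
state=s2 head=-1 tape=[_]0010##   (s2,_)→(s0,1,→)
state=s0 head=0 tape=1[0]010##   (s0,0)→(s1,0,→)
state=s1 head=1 tape=10[0]10##   (s1,0)→(sH,_,→)
state=sH head=2 tape=10_[1]0##
The non-blank tape span at halt is 10_10##.

10_10##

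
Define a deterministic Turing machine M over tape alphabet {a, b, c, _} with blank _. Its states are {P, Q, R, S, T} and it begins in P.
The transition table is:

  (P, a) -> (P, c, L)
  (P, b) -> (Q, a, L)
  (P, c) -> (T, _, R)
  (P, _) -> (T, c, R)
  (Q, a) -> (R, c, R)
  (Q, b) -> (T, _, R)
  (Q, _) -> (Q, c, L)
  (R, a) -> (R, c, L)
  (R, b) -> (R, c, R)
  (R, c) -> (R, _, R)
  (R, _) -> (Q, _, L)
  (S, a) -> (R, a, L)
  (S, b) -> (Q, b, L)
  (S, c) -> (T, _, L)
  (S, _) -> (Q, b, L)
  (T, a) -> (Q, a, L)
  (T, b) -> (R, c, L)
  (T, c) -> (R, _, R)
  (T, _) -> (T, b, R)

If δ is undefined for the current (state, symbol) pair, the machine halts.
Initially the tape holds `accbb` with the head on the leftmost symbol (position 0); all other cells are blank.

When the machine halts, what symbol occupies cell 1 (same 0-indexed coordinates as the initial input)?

_

P | _[a]ccbb_   read a → write c, move L, go to P
P | [_]cccbb_   read _ → write c, move R, go to T
T | c[c]ccbb_   read c → write _, move R, go to R
R | c_[c]cbb_   read c → write _, move R, go to R
R | c__[c]bb_   read c → write _, move R, go to R
R | c___[b]b_   read b → write c, move R, go to R
R | c___c[b]_   read b → write c, move R, go to R
R | c___cc[_]   read _ → write _, move L, go to Q
Q | c___c[c]_
Cell 1 holds _ when M halts.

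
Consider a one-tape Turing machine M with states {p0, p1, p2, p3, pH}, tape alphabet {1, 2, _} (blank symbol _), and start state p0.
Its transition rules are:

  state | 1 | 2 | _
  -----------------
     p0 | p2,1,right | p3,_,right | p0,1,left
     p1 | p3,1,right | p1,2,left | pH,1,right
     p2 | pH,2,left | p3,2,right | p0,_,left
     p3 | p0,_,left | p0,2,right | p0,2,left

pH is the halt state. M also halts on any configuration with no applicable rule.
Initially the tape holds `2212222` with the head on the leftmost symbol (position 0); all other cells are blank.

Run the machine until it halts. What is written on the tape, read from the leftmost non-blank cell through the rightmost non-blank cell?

212__1

p0 | [2]212222_   read 2 → write _, move right, go to p3
p3 | _[2]12222_   read 2 → write 2, move right, go to p0
p0 | _2[1]2222_   read 1 → write 1, move right, go to p2
p2 | _21[2]222_   read 2 → write 2, move right, go to p3
p3 | _212[2]22_   read 2 → write 2, move right, go to p0
p0 | _2122[2]2_   read 2 → write _, move right, go to p3
p3 | _2122_[2]_   read 2 → write 2, move right, go to p0
p0 | _2122_2[_]   read _ → write 1, move left, go to p0
p0 | _2122_[2]1   read 2 → write _, move right, go to p3
p3 | _2122__[1]   read 1 → write _, move left, go to p0
p0 | _2122_[_]_   read _ → write 1, move left, go to p0
p0 | _2122[_]1_   read _ → write 1, move left, go to p0
p0 | _212[2]11_   read 2 → write _, move right, go to p3
p3 | _212_[1]1_   read 1 → write _, move left, go to p0
p0 | _212[_]_1_   read _ → write 1, move left, go to p0
p0 | _21[2]1_1_   read 2 → write _, move right, go to p3
p3 | _21_[1]_1_   read 1 → write _, move left, go to p0
p0 | _21[_]__1_   read _ → write 1, move left, go to p0
p0 | _2[1]1__1_   read 1 → write 1, move right, go to p2
p2 | _21[1]__1_   read 1 → write 2, move left, go to pH
pH | _2[1]2__1_
The non-blank tape span at halt is 212__1.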